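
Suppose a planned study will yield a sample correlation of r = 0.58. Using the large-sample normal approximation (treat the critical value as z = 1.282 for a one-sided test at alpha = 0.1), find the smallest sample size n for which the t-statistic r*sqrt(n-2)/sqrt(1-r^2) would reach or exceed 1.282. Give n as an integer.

6

Need r·√(n−2)/√(1−r²) ≥ 1.282
√(n−2) ≥ 1.282·√(1−0.3364) / 0.58 = 1.282·0.814616 / 0.58 = 1.8006
n−2 ≥ 3.2422  ⇒  n ≥ 5.2422
Smallest integer n = 6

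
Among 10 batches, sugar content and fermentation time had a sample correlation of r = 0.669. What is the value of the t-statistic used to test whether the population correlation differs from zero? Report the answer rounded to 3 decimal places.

2.546

1 − r² = 1 − 0.447561 = 0.552439;  √(1−r²) = 0.743262
√(n−2) = √8 = 2.828427
t = r·√(n−2)/√(1−r²) = 0.669 · 2.828427 / 0.743262 = 2.546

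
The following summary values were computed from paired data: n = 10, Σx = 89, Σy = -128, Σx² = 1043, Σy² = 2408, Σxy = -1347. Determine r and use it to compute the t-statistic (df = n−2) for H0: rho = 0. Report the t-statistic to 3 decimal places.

-1.518

S_xy = nΣxy − ΣxΣy = 10·(-1347) − 89·(-128) = -13470 − (-11392) = -2078
S_xx = nΣx² − (Σx)² = 10·1043 − 89² = 10430 − 7921 = 2509
S_yy = nΣy² − (Σy)² = 10·2408 − (-128)² = 24080 − 16384 = 7696
r = S_xy / √(S_xx·S_yy) = -2078 / √(2509·7696) = -2078 / √19309264 = -2078 / 4394.2308 = -0.4729
t = r·√(n−2)/√(1−r²) = -0.4729·√8 / √(1−0.223634) = -1.337563 / 0.881116 = -1.518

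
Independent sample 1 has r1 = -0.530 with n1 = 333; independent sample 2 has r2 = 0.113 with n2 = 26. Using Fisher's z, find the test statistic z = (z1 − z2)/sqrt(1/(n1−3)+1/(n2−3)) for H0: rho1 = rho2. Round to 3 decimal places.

-3.263

Fisher z-transforms: z1 = atanh(-0.530) = -0.590145, z2 = atanh(0.113) = 0.113485; difference d = -0.703630
Var(d) = 1/330 + 1/23 = 0.0030303 + 0.0434783 = 0.0465086
z = d/√Var(d) = -0.703630 / √0.0465086 = -0.703630 / 0.215659 = -3.263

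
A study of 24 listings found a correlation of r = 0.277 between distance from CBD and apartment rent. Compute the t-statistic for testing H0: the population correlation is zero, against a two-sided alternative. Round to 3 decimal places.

1 − r² = 1 − 0.076729 = 0.923271;  √(1−r²) = 0.960870
√(n−2) = √22 = 4.690416
t = r·√(n−2)/√(1−r²) = 0.277 · 4.690416 / 0.960870 = 1.352

1.352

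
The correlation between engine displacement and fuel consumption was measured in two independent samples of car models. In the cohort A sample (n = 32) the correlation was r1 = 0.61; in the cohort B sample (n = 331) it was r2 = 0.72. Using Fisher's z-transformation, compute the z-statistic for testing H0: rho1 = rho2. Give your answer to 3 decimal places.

z1 = atanh(0.61) = 0.708921,  z2 = atanh(0.72) = 0.907645
SE = √(1/(n1−3) + 1/(n2−3)) = √(1/29 + 1/328) = √(0.0344828 + 0.0030488) = √0.0375316 = 0.193731
z = (z1 − z2)/SE = (0.708921 − 0.907645) / 0.193731 = -0.198724 / 0.193731 = -1.026

-1.026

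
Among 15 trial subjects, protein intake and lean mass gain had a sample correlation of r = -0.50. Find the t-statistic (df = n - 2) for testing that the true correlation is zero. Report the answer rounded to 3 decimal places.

1 − r² = 1 − 0.2500 = 0.7500;  √(1−r²) = 0.866025
√(n−2) = √13 = 3.605551
t = r·√(n−2)/√(1−r²) = -0.50 · 3.605551 / 0.866025 = -2.082

-2.082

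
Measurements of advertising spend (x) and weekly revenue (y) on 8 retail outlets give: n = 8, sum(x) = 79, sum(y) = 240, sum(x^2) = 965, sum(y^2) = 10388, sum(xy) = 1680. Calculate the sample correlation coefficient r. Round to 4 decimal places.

-0.8988

S_xy = nΣxy − ΣxΣy = 8·1680 − 79·240 = 13440 − 18960 = -5520
S_xx = nΣx² − (Σx)² = 8·965 − 79² = 7720 − 6241 = 1479
S_yy = nΣy² − (Σy)² = 8·10388 − 240² = 83104 − 57600 = 25504
r = S_xy / √(S_xx·S_yy) = -5520 / √(1479·25504) = -5520 / √37720416 = -5520 / 6141.6949 = -0.8988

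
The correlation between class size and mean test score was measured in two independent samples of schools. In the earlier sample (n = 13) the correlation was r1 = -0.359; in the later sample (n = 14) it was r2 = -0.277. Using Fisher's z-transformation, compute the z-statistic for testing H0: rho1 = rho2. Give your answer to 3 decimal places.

z1 = atanh(-0.359) = -0.375737,  z2 = atanh(-0.277) = -0.284430
SE = √(1/(n1−3) + 1/(n2−3)) = √(1/10 + 1/11) = √(0.1000000 + 0.0909091) = √0.1909091 = 0.436931
z = (z1 − z2)/SE = (-0.375737 − (-0.284430)) / 0.436931 = -0.091307 / 0.436931 = -0.209

-0.209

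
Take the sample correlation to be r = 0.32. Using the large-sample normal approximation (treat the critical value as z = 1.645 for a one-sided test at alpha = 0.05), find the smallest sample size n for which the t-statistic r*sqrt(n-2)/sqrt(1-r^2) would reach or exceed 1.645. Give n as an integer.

26

Need r·√(n−2)/√(1−r²) ≥ 1.645
√(n−2) ≥ 1.645·√(1−0.1024) / 0.32 = 1.645·0.947418 / 0.32 = 4.8703
n−2 ≥ 23.7198  ⇒  n ≥ 25.7198
Smallest integer n = 26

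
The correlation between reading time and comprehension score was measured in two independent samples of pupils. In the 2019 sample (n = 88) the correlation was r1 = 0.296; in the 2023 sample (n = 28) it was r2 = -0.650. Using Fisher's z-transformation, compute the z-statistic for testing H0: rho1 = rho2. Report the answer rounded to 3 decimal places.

4.749

Fisher z-transforms: z1 = atanh(0.296) = 0.305130, z2 = atanh(-0.650) = -0.775299; difference d = 1.080429
Var(d) = 1/85 + 1/25 = 0.0117647 + 0.0400000 = 0.0517647
z = d/√Var(d) = 1.080429 / √0.0517647 = 1.080429 / 0.227519 = 4.749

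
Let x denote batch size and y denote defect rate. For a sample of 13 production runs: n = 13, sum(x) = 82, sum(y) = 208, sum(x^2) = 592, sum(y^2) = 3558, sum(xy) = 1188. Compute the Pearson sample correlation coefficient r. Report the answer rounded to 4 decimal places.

-0.9456

Numerator: nΣxy − (Σx)(Σy) = 13·1188 − (82)(208) = -1612
Denominator: √[(nΣx²−(Σx)²)(nΣy²−(Σy)²)]
  nΣx²−(Σx)² = 13·592 − 6724 = 972;  nΣy²−(Σy)² = 13·3558 − 43264 = 2990
  √(972·2990) = √2906280 = 1704.7815
r = -1612 / 1704.7815 = -0.9456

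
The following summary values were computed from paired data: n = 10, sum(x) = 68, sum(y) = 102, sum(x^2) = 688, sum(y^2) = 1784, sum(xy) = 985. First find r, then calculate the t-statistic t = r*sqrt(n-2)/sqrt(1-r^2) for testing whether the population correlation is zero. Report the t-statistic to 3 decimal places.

2.864

Numerator: nΣxy − (Σx)(Σy) = 10·985 − (68)(102) = 2914
Denominator: √[(nΣx²−(Σx)²)(nΣy²−(Σy)²)]
  nΣx²−(Σx)² = 10·688 − 4624 = 2256;  nΣy²−(Σy)² = 10·1784 − 10404 = 7436
  √(2256·7436) = √16775616 = 4095.8047
r = 2914 / 4095.8047 = 0.7115
t = r·√(n−2)/√(1−r²) = 0.7115·√8 / √(1−0.506232) = 2.012426 / 0.702686 = 2.864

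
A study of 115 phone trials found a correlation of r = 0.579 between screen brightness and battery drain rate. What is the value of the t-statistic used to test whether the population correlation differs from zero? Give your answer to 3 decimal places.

7.549

1 − r² = 1 − 0.335241 = 0.664759;  √(1−r²) = 0.815328
√(n−2) = √113 = 10.630146
t = r·√(n−2)/√(1−r²) = 0.579 · 10.630146 / 0.815328 = 7.549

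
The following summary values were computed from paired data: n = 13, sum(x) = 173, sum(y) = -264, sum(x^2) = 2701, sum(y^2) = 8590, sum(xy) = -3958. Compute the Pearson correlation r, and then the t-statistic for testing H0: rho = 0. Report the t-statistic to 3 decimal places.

S_xy = nΣxy − ΣxΣy = 13·(-3958) − 173·(-264) = -51454 − (-45672) = -5782
S_xx = nΣx² − (Σx)² = 13·2701 − 173² = 35113 − 29929 = 5184
S_yy = nΣy² − (Σy)² = 13·8590 − (-264)² = 111670 − 69696 = 41974
r = S_xy / √(S_xx·S_yy) = -5782 / √(5184·41974) = -5782 / √217593216 = -5782 / 14751.0412 = -0.3920
t = r·√(n−2)/√(1−r²) = -0.3920·√11 / √(1−0.153664) = -1.300117 / 0.919965 = -1.413

-1.413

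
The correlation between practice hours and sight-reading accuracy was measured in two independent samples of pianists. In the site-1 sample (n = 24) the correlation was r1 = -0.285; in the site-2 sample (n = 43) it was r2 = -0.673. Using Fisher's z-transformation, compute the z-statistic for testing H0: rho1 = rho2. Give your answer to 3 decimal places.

1.941

Fisher z-transforms: z1 = atanh(-0.285) = -0.293116, z2 = atanh(-0.673) = -0.816207; difference d = 0.523091
Var(d) = 1/21 + 1/40 = 0.0476190 + 0.0250000 = 0.0726190
z = d/√Var(d) = 0.523091 / √0.0726190 = 0.523091 / 0.269479 = 1.941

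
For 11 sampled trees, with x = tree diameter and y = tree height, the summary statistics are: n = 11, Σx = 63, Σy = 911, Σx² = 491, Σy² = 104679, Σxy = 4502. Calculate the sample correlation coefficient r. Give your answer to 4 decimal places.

-0.3668

Numerator: nΣxy − (Σx)(Σy) = 11·4502 − (63)(911) = -7871
Denominator: √[(nΣx²−(Σx)²)(nΣy²−(Σy)²)]
  nΣx²−(Σx)² = 11·491 − 3969 = 1432;  nΣy²−(Σy)² = 11·104679 − 829921 = 321548
  √(1432·321548) = √460456736 = 21458.2557
r = -7871 / 21458.2557 = -0.3668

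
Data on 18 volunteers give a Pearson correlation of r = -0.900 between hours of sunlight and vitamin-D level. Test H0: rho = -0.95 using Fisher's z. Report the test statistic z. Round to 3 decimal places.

1.393

Fisher z: atanh(-0.900) = -1.472219, atanh(-0.95) = -1.831781
z = (z_r − z_0)·√(n−3) = (-1.472219 − (-1.831781))·√15 = 0.359562 · 3.872983 = 1.393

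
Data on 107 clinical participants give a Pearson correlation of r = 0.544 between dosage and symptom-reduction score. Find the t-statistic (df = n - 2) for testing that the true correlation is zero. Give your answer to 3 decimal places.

6.643

t = r·√(n−2) / √(1−r²) with r = 0.544, n = 107
  = 0.544·√105 / √(1 − 0.295936)
  = 0.544·10.246951 / 0.839085
  = 5.574341 / 0.839085 = 6.643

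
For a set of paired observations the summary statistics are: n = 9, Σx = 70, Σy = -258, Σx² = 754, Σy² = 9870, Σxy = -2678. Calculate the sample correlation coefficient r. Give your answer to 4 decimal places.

S_xy = nΣxy − ΣxΣy = 9·(-2678) − 70·(-258) = -24102 − (-18060) = -6042
S_xx = nΣx² − (Σx)² = 9·754 − 70² = 6786 − 4900 = 1886
S_yy = nΣy² − (Σy)² = 9·9870 − (-258)² = 88830 − 66564 = 22266
r = S_xy / √(S_xx·S_yy) = -6042 / √(1886·22266) = -6042 / √41993676 = -6042 / 6480.2528 = -0.9324

-0.9324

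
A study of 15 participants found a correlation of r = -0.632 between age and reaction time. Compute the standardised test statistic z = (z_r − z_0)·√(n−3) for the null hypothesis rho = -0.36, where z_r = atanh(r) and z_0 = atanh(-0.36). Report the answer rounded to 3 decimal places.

Fisher z: atanh(-0.632) = -0.744739, atanh(-0.36) = -0.376886
z = (z_r − z_0)·√(n−3) = (-0.744739 − (-0.376886))·√12 = -0.367853 · 3.464102 = -1.274

-1.274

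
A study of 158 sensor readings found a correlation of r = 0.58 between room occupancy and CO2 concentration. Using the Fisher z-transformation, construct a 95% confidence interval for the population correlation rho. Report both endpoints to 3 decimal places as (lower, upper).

(0.466, 0.675)

Fisher z: z_r = atanh(r) = ½·ln((1+0.58)/(1−0.58)) = 0.662463
SE(z) = 1/√(n−3) = 1/√155 = 0.080322
95% ⇒ z* = 1.960; margin = 1.960·0.080322 = 0.157431
CI on z-scale: (0.505032, 0.819894)
Back-transform: tanh(0.505032) = 0.466065, tanh(0.819894) = 0.675012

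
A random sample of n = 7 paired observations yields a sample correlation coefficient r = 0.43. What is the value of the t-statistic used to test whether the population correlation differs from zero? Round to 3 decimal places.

1 − r² = 1 − 0.1849 = 0.8151;  √(1−r²) = 0.902829
√(n−2) = √5 = 2.236068
t = r·√(n−2)/√(1−r²) = 0.43 · 2.236068 / 0.902829 = 1.065

1.065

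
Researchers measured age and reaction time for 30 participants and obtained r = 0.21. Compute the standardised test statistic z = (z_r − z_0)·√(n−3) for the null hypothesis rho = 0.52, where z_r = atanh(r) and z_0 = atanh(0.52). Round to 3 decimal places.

z_r = atanh(0.21) = 0.213171,  z_0 = atanh(0.52) = 0.576340
SE = 1/√(n−3) = 1/√27 = 0.192450
z = (z_r − z_0)/SE = (0.213171 − 0.576340) / 0.192450 = -0.363169 / 0.192450 = -1.887

-1.887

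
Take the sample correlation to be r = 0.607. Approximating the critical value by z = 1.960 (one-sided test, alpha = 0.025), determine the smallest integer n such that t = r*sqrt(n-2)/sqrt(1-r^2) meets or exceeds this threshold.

Need r·√(n−2)/√(1−r²) ≥ 1.960
√(n−2) ≥ 1.960·√(1−0.368449) / 0.607 = 1.960·0.794702 / 0.607 = 2.5661
n−2 ≥ 6.5849  ⇒  n ≥ 8.5849
Smallest integer n = 9

9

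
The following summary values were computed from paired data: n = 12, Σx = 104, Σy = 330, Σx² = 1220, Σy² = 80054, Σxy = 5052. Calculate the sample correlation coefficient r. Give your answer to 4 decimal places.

0.4609

S_xy = nΣxy − ΣxΣy = 12·5052 − 104·330 = 60624 − 34320 = 26304
S_xx = nΣx² − (Σx)² = 12·1220 − 104² = 14640 − 10816 = 3824
S_yy = nΣy² − (Σy)² = 12·80054 − 330² = 960648 − 108900 = 851748
r = S_xy / √(S_xx·S_yy) = 26304 / √(3824·851748) = 26304 / √3257084352 = 26304 / 57070.8713 = 0.4609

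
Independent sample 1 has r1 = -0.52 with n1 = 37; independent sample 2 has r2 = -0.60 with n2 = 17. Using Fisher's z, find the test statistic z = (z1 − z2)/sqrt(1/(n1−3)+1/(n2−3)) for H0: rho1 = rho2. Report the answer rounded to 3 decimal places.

0.368

Fisher z-transforms: z1 = atanh(-0.52) = -0.576340, z2 = atanh(-0.60) = -0.693147; difference d = 0.116807
Var(d) = 1/34 + 1/14 = 0.0294118 + 0.0714286 = 0.1008404
z = d/√Var(d) = 0.116807 / √0.1008404 = 0.116807 / 0.317554 = 0.368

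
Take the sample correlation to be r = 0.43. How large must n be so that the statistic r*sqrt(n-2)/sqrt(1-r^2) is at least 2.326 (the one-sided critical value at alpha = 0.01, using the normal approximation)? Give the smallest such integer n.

Need r·√(n−2)/√(1−r²) ≥ 2.326
√(n−2) ≥ 2.326·√(1−0.1849) / 0.43 = 2.326·0.902829 / 0.43 = 4.8837
n−2 ≥ 23.8505  ⇒  n ≥ 25.8505
Smallest integer n = 26

26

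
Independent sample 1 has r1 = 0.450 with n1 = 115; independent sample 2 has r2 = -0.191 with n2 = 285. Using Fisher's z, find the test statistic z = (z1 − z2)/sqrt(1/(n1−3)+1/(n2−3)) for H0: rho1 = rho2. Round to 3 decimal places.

z1 = atanh(0.450) = 0.484700,  z2 = atanh(-0.191) = -0.193375
SE = √(1/(n1−3) + 1/(n2−3)) = √(1/112 + 1/282) = √(0.0089286 + 0.0035461) = √0.0124747 = 0.111690
z = (z1 − z2)/SE = (0.484700 − (-0.193375)) / 0.111690 = 0.678075 / 0.111690 = 6.071

6.071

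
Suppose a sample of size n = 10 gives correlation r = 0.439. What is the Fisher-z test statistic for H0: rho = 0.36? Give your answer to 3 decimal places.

0.249

Fisher z: atanh(0.439) = 0.470991, atanh(0.36) = 0.376886
z = (z_r − z_0)·√(n−3) = (0.470991 − 0.376886)·√7 = 0.094105 · 2.645751 = 0.249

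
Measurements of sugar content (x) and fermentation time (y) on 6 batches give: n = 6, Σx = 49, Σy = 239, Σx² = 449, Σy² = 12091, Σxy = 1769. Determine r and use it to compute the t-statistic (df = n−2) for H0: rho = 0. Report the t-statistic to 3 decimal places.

Numerator: nΣxy − (Σx)(Σy) = 6·1769 − (49)(239) = -1097
Denominator: √[(nΣx²−(Σx)²)(nΣy²−(Σy)²)]
  nΣx²−(Σx)² = 6·449 − 2401 = 293;  nΣy²−(Σy)² = 6·12091 − 57121 = 15425
  √(293·15425) = √4519525 = 2125.9174
r = -1097 / 2125.9174 = -0.5160
t = r·√(n−2)/√(1−r²) = -0.5160·√4 / √(1−0.266256) = -1.032000 / 0.856589 = -1.205

-1.205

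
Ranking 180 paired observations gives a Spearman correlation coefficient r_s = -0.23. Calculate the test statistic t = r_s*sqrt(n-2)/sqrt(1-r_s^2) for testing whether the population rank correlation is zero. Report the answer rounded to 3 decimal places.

-3.153

t = r_s·√(n−2) / √(1−r_s²) with r_s = -0.23, n = 180
  = -0.23·√178 / √(1 − 0.0529)
  = -0.23·13.341664 / 0.973191
  = -3.068583 / 0.973191 = -3.153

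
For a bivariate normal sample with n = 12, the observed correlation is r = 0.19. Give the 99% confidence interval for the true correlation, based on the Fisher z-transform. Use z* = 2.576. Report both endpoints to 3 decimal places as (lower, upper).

z_r = atanh(0.19) = 0.192337;  SE = 1/√(n−3) = 1/√9 = 0.333333
z-limits: 0.192337 ± 2.576·0.333333 = 0.192337 ± 0.858666 = [-0.666329, 1.051003]
ρ-limits: (tanh -0.666329, tanh 1.051003) = (-0.583, 0.782)

(-0.583, 0.782)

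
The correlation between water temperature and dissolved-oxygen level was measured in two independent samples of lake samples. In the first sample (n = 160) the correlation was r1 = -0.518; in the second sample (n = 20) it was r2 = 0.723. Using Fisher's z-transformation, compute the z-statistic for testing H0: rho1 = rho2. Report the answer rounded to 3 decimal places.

-5.826

z1 = atanh(-0.518) = -0.573602,  z2 = atanh(0.723) = 0.913902
SE = √(1/(n1−3) + 1/(n2−3)) = √(1/157 + 1/17) = √(0.0063694 + 0.0588235) = √0.0651929 = 0.255329
z = (z1 − z2)/SE = (-0.573602 − 0.913902) / 0.255329 = -1.487504 / 0.255329 = -5.826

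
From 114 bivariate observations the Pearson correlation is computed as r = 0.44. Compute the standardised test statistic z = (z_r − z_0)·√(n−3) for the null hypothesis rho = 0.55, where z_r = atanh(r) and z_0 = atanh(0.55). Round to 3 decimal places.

z_r = atanh(0.44) = 0.472231,  z_0 = atanh(0.55) = 0.618381
SE = 1/√(n−3) = 1/√111 = 0.094916
z = (z_r − z_0)/SE = (0.472231 − 0.618381) / 0.094916 = -0.146150 / 0.094916 = -1.540

-1.540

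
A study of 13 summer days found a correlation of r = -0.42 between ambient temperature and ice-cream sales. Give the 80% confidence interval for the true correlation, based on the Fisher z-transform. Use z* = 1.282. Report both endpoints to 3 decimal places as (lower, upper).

(-0.693, -0.042)

Fisher z: z_r = atanh(r) = ½·ln((1+(-0.42))/(1−(-0.42))) = -0.447692
SE(z) = 1/√(n−3) = 1/√10 = 0.316228
80% ⇒ z* = 1.282; margin = 1.282·0.316228 = 0.405404
CI on z-scale: (-0.853096, -0.042288)
Back-transform: tanh(-0.853096) = -0.692683, tanh(-0.042288) = -0.042263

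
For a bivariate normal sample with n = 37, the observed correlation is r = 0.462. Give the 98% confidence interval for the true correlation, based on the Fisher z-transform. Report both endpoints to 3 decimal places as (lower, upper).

(0.101, 0.716)

z_r = atanh(0.462) = 0.499851;  SE = 1/√(n−3) = 1/√34 = 0.171499
z-limits: 0.499851 ± 2.326·0.171499 = 0.499851 ± 0.398907 = [0.100944, 0.898758]
ρ-limits: (tanh 0.100944, tanh 0.898758) = (0.101, 0.716)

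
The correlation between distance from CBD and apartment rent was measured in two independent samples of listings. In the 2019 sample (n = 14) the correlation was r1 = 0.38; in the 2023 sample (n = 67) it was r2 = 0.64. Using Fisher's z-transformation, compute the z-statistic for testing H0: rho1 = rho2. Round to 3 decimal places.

z1 = atanh(0.38) = 0.400060,  z2 = atanh(0.64) = 0.758174
SE = √(1/(n1−3) + 1/(n2−3)) = √(1/11 + 1/64) = √(0.0909091 + 0.0156250) = √0.1065341 = 0.326396
z = (z1 − z2)/SE = (0.400060 − 0.758174) / 0.326396 = -0.358114 / 0.326396 = -1.097

-1.097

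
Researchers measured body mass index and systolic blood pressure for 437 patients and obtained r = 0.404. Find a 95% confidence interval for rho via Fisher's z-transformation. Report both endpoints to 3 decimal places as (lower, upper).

(0.322, 0.480)

Fisher z: z_r = atanh(r) = ½·ln((1+0.404)/(1−0.404)) = 0.428420
SE(z) = 1/√(n−3) = 1/√434 = 0.048002
95% ⇒ z* = 1.960; margin = 1.960·0.048002 = 0.094084
CI on z-scale: (0.334336, 0.522504)
Back-transform: tanh(0.334336) = 0.322411, tanh(0.522504) = 0.479630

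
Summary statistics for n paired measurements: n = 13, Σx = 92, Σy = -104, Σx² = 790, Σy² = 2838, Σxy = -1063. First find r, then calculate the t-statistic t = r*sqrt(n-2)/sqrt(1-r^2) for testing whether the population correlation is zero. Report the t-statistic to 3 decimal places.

-2.617

Numerator: nΣxy − (Σx)(Σy) = 13·(-1063) − (92)(-104) = -4251
Denominator: √[(nΣx²−(Σx)²)(nΣy²−(Σy)²)]
  nΣx²−(Σx)² = 13·790 − 8464 = 1806;  nΣy²−(Σy)² = 13·2838 − 10816 = 26078
  √(1806·26078) = √47096868 = 6862.7158
r = -4251 / 6862.7158 = -0.6194
t = r·√(n−2)/√(1−r²) = -0.6194·√11 / √(1−0.383656) = -2.054317 / 0.785076 = -2.617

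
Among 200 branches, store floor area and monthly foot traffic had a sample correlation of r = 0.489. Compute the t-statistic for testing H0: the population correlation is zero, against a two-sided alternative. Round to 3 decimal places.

7.888

t = r·√(n−2) / √(1−r²) with r = 0.489, n = 200
  = 0.489·√198 / √(1 − 0.239121)
  = 0.489·14.071247 / 0.872284
  = 6.880840 / 0.872284 = 7.888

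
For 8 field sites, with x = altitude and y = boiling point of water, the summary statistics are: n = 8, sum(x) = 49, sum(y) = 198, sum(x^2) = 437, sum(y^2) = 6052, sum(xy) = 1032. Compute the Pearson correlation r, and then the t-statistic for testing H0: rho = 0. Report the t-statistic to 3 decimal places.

-1.253

Numerator: nΣxy − (Σx)(Σy) = 8·1032 − (49)(198) = -1446
Denominator: √[(nΣx²−(Σx)²)(nΣy²−(Σy)²)]
  nΣx²−(Σx)² = 8·437 − 2401 = 1095;  nΣy²−(Σy)² = 8·6052 − 39204 = 9212
  √(1095·9212) = √10087140 = 3176.0258
r = -1446 / 3176.0258 = -0.4553
t = r·√(n−2)/√(1−r²) = -0.4553·√6 / √(1−0.207298) = -1.115253 / 0.890338 = -1.253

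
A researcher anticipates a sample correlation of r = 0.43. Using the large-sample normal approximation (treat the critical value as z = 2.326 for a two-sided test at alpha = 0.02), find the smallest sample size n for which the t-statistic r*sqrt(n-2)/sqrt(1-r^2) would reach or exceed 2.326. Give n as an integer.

Need r·√(n−2)/√(1−r²) ≥ 2.326
√(n−2) ≥ 2.326·√(1−0.1849) / 0.43 = 2.326·0.902829 / 0.43 = 4.8837
n−2 ≥ 23.8505  ⇒  n ≥ 25.8505
Smallest integer n = 26

26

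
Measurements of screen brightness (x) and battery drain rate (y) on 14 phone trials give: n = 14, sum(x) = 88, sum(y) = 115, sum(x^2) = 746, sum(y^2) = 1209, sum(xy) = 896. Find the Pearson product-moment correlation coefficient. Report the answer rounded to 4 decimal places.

0.7668

S_xy = nΣxy − ΣxΣy = 14·896 − 88·115 = 12544 − 10120 = 2424
S_xx = nΣx² − (Σx)² = 14·746 − 88² = 10444 − 7744 = 2700
S_yy = nΣy² − (Σy)² = 14·1209 − 115² = 16926 − 13225 = 3701
r = S_xy / √(S_xx·S_yy) = 2424 / √(2700·3701) = 2424 / √9992700 = 2424 / 3161.1232 = 0.7668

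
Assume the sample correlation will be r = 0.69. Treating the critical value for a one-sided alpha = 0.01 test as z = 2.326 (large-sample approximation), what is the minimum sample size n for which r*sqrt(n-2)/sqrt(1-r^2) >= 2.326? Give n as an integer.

8

Need r·√(n−2)/√(1−r²) ≥ 2.326
√(n−2) ≥ 2.326·√(1−0.4761) / 0.69 = 2.326·0.723809 / 0.69 = 2.4400
n−2 ≥ 5.9536  ⇒  n ≥ 7.9536
Smallest integer n = 8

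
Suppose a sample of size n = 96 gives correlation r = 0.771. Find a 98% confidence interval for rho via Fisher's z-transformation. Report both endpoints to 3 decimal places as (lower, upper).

(0.654, 0.852)

Fisher z: z_r = atanh(r) = ½·ln((1+0.771)/(1−0.771)) = 1.022789
SE(z) = 1/√(n−3) = 1/√93 = 0.103695
98% ⇒ z* = 2.326; margin = 2.326·0.103695 = 0.241195
CI on z-scale: (0.781594, 1.263984)
Back-transform: tanh(0.781594) = 0.653621, tanh(1.263984) = 0.852159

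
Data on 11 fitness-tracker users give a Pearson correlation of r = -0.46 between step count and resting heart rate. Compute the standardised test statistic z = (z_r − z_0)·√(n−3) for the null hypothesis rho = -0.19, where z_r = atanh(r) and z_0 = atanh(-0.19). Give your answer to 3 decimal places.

Fisher z: atanh(-0.46) = -0.497311, atanh(-0.19) = -0.192337
z = (z_r − z_0)·√(n−3) = (-0.497311 − (-0.192337))·√8 = -0.304974 · 2.828427 = -0.863

-0.863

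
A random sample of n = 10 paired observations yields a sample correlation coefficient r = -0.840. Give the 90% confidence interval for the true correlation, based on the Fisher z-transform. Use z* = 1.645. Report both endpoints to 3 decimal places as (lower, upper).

z_r = atanh(-0.840) = -1.221174;  SE = 1/√(n−3) = 1/√7 = 0.377964
z-limits: -1.221174 ± 1.645·0.377964 = -1.221174 ± 0.621751 = [-1.842925, -0.599423]
ρ-limits: (tanh -1.842925, tanh -0.599423) = (-0.951, -0.537)

(-0.951, -0.537)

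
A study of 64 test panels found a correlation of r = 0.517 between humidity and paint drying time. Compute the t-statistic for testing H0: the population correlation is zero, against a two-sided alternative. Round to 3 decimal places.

1 − r² = 1 − 0.267289 = 0.732711;  √(1−r²) = 0.855985
√(n−2) = √62 = 7.874008
t = r·√(n−2)/√(1−r²) = 0.517 · 7.874008 / 0.855985 = 4.756

4.756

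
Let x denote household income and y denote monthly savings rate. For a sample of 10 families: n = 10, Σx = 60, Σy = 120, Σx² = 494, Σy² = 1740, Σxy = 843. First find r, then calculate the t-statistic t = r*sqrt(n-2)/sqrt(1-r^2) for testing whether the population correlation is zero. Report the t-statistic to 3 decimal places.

2.197

S_xy = nΣxy − ΣxΣy = 10·843 − 60·120 = 8430 − 7200 = 1230
S_xx = nΣx² − (Σx)² = 10·494 − 60² = 4940 − 3600 = 1340
S_yy = nΣy² − (Σy)² = 10·1740 − 120² = 17400 − 14400 = 3000
r = S_xy / √(S_xx·S_yy) = 1230 / √(1340·3000) = 1230 / √4020000 = 1230 / 2004.9938 = 0.6135
t = r·√(n−2)/√(1−r²) = 0.6135·√8 / √(1−0.376382) = 1.735240 / 0.789695 = 2.197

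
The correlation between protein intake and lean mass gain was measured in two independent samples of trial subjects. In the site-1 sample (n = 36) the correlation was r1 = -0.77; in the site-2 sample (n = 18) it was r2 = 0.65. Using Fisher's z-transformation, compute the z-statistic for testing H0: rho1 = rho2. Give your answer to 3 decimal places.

z1 = atanh(-0.77) = -1.020328,  z2 = atanh(0.65) = 0.775299
SE = √(1/(n1−3) + 1/(n2−3)) = √(1/33 + 1/15) = √(0.0303030 + 0.0666667) = √0.0969697 = 0.311400
z = (z1 − z2)/SE = (-1.020328 − 0.775299) / 0.311400 = -1.795627 / 0.311400 = -5.766

-5.766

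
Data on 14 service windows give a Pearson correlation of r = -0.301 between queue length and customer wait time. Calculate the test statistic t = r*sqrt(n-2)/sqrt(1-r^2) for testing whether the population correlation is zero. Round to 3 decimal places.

-1.093

1 − r² = 1 − 0.090601 = 0.909399;  √(1−r²) = 0.953624
√(n−2) = √12 = 3.464102
t = r·√(n−2)/√(1−r²) = -0.301 · 3.464102 / 0.953624 = -1.093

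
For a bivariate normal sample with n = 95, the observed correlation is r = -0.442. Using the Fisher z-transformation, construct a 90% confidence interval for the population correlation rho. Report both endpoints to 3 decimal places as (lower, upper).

Fisher z: z_r = atanh(r) = ½·ln((1+(-0.442))/(1−(-0.442))) = -0.474714
SE(z) = 1/√(n−3) = 1/√92 = 0.104257
90% ⇒ z* = 1.645; margin = 1.645·0.104257 = 0.171503
CI on z-scale: (-0.646217, -0.303211)
Back-transform: tanh(-0.646217) = -0.569118, tanh(-0.303211) = -0.294248

(-0.569, -0.294)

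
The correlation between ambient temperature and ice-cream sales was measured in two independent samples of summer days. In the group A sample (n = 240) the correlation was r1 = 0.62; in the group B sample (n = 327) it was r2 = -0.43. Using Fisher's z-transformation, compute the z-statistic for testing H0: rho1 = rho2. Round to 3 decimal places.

z1 = atanh(0.62) = 0.725005,  z2 = atanh(-0.43) = -0.459897
SE = √(1/(n1−3) + 1/(n2−3)) = √(1/237 + 1/324) = √(0.0042194 + 0.0030864) = √0.0073058 = 0.085474
z = (z1 − z2)/SE = (0.725005 − (-0.459897)) / 0.085474 = 1.184902 / 0.085474 = 13.863

13.863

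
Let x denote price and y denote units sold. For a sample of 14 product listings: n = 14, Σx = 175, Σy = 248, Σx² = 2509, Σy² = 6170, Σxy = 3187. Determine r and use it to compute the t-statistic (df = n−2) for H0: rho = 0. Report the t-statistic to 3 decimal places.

0.401

Numerator: nΣxy − (Σx)(Σy) = 14·3187 − (175)(248) = 1218
Denominator: √[(nΣx²−(Σx)²)(nΣy²−(Σy)²)]
  nΣx²−(Σx)² = 14·2509 − 30625 = 4501;  nΣy²−(Σy)² = 14·6170 − 61504 = 24876
  √(4501·24876) = √111966876 = 10581.4402
r = 1218 / 10581.4402 = 0.1151
t = r·√(n−2)/√(1−r²) = 0.1151·√12 / √(1−0.013248) = 0.398718 / 0.993354 = 0.401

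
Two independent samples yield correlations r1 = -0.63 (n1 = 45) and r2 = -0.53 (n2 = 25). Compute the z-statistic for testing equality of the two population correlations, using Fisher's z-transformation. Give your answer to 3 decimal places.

-0.575

z1 = atanh(-0.63) = -0.741416,  z2 = atanh(-0.53) = -0.590145
SE = √(1/(n1−3) + 1/(n2−3)) = √(1/42 + 1/22) = √(0.0238095 + 0.0454545) = √0.0692640 = 0.263181
z = (z1 − z2)/SE = (-0.741416 − (-0.590145)) / 0.263181 = -0.151271 / 0.263181 = -0.575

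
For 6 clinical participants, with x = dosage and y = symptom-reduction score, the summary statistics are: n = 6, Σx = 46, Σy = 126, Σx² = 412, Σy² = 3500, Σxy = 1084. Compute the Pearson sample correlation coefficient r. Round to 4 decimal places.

S_xy = nΣxy − ΣxΣy = 6·1084 − 46·126 = 6504 − 5796 = 708
S_xx = nΣx² − (Σx)² = 6·412 − 46² = 2472 − 2116 = 356
S_yy = nΣy² − (Σy)² = 6·3500 − 126² = 21000 − 15876 = 5124
r = S_xy / √(S_xx·S_yy) = 708 / √(356·5124) = 708 / √1824144 = 708 / 1350.6088 = 0.5242

0.5242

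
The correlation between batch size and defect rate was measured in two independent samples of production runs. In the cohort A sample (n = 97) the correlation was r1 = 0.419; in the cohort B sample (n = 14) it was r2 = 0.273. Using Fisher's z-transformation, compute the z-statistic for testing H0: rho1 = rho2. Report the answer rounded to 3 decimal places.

0.522

Fisher z-transforms: z1 = atanh(0.419) = 0.446478, z2 = atanh(0.273) = 0.280103; difference d = 0.166375
Var(d) = 1/94 + 1/11 = 0.0106383 + 0.0909091 = 0.1015474
z = d/√Var(d) = 0.166375 / √0.1015474 = 0.166375 / 0.318665 = 0.522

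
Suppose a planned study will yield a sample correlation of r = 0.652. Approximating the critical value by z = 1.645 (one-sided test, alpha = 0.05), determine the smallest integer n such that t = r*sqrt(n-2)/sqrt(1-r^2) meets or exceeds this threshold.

6

r√(n−2)/√(1−r²) ≥ 1.645  ⇔  n−2 ≥ (1.645)²·(1−r²)/r²
(1−r²)/r² = (1−0.425104)/0.425104 = 1.3524
n ≥ 2 + 2.706025·1.3524 = 2 + 3.6596 = 5.6596
⌈5.6596⌉ = 6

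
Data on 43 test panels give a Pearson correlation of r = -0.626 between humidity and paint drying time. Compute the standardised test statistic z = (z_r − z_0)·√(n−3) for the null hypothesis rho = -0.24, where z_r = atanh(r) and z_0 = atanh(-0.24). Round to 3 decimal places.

-3.099

z_r = atanh(-0.626) = -0.734811,  z_0 = atanh(-0.24) = -0.244774
SE = 1/√(n−3) = 1/√40 = 0.158114
z = (z_r − z_0)/SE = (-0.734811 − (-0.244774)) / 0.158114 = -0.490037 / 0.158114 = -3.099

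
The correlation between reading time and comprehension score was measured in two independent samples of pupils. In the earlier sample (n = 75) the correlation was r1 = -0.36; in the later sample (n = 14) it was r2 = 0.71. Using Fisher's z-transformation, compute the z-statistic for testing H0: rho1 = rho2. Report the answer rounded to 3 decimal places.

Fisher z-transforms: z1 = atanh(-0.36) = -0.376886, z2 = atanh(0.71) = 0.887184; difference d = -1.264070
Var(d) = 1/72 + 1/11 = 0.0138889 + 0.0909091 = 0.1047980
z = d/√Var(d) = -1.264070 / √0.1047980 = -1.264070 / 0.323725 = -3.905

-3.905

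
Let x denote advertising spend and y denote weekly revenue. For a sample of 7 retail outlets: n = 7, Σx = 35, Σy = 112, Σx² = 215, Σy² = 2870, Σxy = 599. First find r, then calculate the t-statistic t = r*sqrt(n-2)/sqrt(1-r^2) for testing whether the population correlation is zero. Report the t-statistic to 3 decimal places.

0.428

S_xy = nΣxy − ΣxΣy = 7·599 − 35·112 = 4193 − 3920 = 273
S_xx = nΣx² − (Σx)² = 7·215 − 35² = 1505 − 1225 = 280
S_yy = nΣy² − (Σy)² = 7·2870 − 112² = 20090 − 12544 = 7546
r = S_xy / √(S_xx·S_yy) = 273 / √(280·7546) = 273 / √2112880 = 273 / 1453.5749 = 0.1878
t = r·√(n−2)/√(1−r²) = 0.1878·√5 / √(1−0.035269) = 0.419934 / 0.982207 = 0.428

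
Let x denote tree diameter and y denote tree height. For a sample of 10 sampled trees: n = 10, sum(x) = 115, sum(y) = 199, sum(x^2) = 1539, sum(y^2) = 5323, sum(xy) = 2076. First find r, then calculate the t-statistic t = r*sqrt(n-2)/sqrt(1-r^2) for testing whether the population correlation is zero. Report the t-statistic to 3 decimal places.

S_xy = nΣxy − ΣxΣy = 10·2076 − 115·199 = 20760 − 22885 = -2125
S_xx = nΣx² − (Σx)² = 10·1539 − 115² = 15390 − 13225 = 2165
S_yy = nΣy² − (Σy)² = 10·5323 − 199² = 53230 − 39601 = 13629
r = S_xy / √(S_xx·S_yy) = -2125 / √(2165·13629) = -2125 / √29506785 = -2125 / 5432.0148 = -0.3912
t = r·√(n−2)/√(1−r²) = -0.3912·√8 / √(1−0.153037) = -1.106481 / 0.920306 = -1.202

-1.202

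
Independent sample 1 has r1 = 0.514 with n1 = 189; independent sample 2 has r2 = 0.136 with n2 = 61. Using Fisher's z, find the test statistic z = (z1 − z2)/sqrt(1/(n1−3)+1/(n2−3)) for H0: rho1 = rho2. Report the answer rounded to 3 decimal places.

z1 = atanh(0.514) = 0.568151,  z2 = atanh(0.136) = 0.136848
SE = √(1/(n1−3) + 1/(n2−3)) = √(1/186 + 1/58) = √(0.0053763 + 0.0172414) = √0.0226177 = 0.150392
z = (z1 − z2)/SE = (0.568151 − 0.136848) / 0.150392 = 0.431303 / 0.150392 = 2.868

2.868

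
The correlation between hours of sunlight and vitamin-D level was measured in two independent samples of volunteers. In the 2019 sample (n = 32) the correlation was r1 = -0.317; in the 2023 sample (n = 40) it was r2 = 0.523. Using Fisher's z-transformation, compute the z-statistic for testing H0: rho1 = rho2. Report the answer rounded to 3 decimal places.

-3.664

Fisher z-transforms: z1 = atanh(-0.317) = -0.328308, z2 = atanh(0.523) = 0.580460; difference d = -0.908768
Var(d) = 1/29 + 1/37 = 0.0344828 + 0.0270270 = 0.0615098
z = d/√Var(d) = -0.908768 / √0.0615098 = -0.908768 / 0.248012 = -3.664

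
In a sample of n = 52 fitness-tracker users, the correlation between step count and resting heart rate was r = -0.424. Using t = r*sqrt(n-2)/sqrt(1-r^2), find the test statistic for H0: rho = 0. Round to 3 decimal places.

-3.310

1 − r² = 1 − 0.179776 = 0.820224;  √(1−r²) = 0.905662
√(n−2) = √50 = 7.071068
t = r·√(n−2)/√(1−r²) = -0.424 · 7.071068 / 0.905662 = -3.310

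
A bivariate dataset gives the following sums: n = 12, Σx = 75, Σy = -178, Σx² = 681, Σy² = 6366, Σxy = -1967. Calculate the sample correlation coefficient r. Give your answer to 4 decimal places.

S_xy = nΣxy − ΣxΣy = 12·(-1967) − 75·(-178) = -23604 − (-13350) = -10254
S_xx = nΣx² − (Σx)² = 12·681 − 75² = 8172 − 5625 = 2547
S_yy = nΣy² − (Σy)² = 12·6366 − (-178)² = 76392 − 31684 = 44708
r = S_xy / √(S_xx·S_yy) = -10254 / √(2547·44708) = -10254 / √113871276 = -10254 / 10671.0485 = -0.9609

-0.9609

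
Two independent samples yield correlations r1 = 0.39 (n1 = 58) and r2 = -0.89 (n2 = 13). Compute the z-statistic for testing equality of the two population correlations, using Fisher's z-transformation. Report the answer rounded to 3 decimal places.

5.334

Fisher z-transforms: z1 = atanh(0.39) = 0.411800, z2 = atanh(-0.89) = -1.421926; difference d = 1.833726
Var(d) = 1/55 + 1/10 = 0.0181818 + 0.1000000 = 0.1181818
z = d/√Var(d) = 1.833726 / √0.1181818 = 1.833726 / 0.343776 = 5.334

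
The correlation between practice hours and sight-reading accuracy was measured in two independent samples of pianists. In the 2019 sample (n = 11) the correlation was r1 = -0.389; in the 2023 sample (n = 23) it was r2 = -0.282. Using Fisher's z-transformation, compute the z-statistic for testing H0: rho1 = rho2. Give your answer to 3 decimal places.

Fisher z-transforms: z1 = atanh(-0.389) = -0.410621, z2 = atanh(-0.282) = -0.289854; difference d = -0.120767
Var(d) = 1/8 + 1/20 = 0.1250000 + 0.0500000 = 0.1750000
z = d/√Var(d) = -0.120767 / √0.1750000 = -0.120767 / 0.418330 = -0.289

-0.289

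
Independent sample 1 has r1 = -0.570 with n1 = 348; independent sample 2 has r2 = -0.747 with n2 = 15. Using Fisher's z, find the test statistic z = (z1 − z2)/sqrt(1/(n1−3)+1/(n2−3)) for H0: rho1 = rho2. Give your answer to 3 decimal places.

1.085

Fisher z-transforms: z1 = atanh(-0.570) = -0.647523, z2 = atanh(-0.747) = -0.966133; difference d = 0.318610
Var(d) = 1/345 + 1/12 = 0.0028986 + 0.0833333 = 0.0862319
z = d/√Var(d) = 0.318610 / √0.0862319 = 0.318610 / 0.293653 = 1.085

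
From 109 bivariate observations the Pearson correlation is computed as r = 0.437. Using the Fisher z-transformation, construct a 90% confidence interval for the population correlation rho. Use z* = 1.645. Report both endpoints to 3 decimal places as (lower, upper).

Fisher z: z_r = atanh(r) = ½·ln((1+0.437)/(1−0.437)) = 0.468517
SE(z) = 1/√(n−3) = 1/√106 = 0.097129
90% ⇒ z* = 1.645; margin = 1.645·0.097129 = 0.159777
CI on z-scale: (0.308740, 0.628294)
Back-transform: tanh(0.308740) = 0.299290, tanh(0.628294) = 0.556876

(0.299, 0.557)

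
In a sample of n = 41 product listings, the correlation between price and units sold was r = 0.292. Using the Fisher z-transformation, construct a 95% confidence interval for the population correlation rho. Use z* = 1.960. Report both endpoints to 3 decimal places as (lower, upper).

Fisher z: z_r = atanh(r) = ½·ln((1+0.292)/(1−0.292)) = 0.300751
SE(z) = 1/√(n−3) = 1/√38 = 0.162221
95% ⇒ z* = 1.960; margin = 1.960·0.162221 = 0.317953
CI on z-scale: (-0.017202, 0.618704)
Back-transform: tanh(-0.017202) = -0.017200, tanh(0.618704) = 0.550225

(-0.017, 0.550)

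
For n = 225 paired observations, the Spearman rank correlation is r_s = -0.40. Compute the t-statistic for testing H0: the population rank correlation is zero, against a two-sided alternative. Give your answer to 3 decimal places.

-6.517

1 − r_s² = 1 − 0.1600 = 0.8400;  √(1−r_s²) = 0.916515
√(n−2) = √223 = 14.933185
t = r_s·√(n−2)/√(1−r_s²) = -0.40 · 14.933185 / 0.916515 = -6.517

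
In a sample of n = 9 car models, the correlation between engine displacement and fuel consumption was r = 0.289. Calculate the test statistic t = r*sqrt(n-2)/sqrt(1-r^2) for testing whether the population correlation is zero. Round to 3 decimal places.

t = r·√(n−2) / √(1−r²) with r = 0.289, n = 9
  = 0.289·√7 / √(1 − 0.083521)
  = 0.289·2.645751 / 0.957329
  = 0.764622 / 0.957329 = 0.799

0.799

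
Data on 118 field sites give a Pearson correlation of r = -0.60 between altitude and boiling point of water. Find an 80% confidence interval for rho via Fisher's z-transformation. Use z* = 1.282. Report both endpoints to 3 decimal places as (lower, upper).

(-0.671, -0.518)

z_r = atanh(-0.60) = -0.693147;  SE = 1/√(n−3) = 1/√115 = 0.093250
z-limits: -0.693147 ± 1.282·0.093250 = -0.693147 ± 0.119546 = [-0.812693, -0.573601]
ρ-limits: (tanh -0.812693, tanh -0.573601) = (-0.671, -0.518)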